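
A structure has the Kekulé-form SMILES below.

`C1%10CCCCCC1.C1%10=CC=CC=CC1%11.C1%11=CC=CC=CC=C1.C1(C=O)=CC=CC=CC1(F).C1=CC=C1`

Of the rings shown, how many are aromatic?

0

The SMILES encodes a seven-membered saturated carbon ring; a seven-membered carbon ring with three C=C double bonds and one sp³ carbon; an eight-membered carbon ring with four alternating C=C double bonds; a seven-membered carbon ring with three C=C double bonds and one sp³ carbon; a four-membered carbon ring with two alternating C=C double bonds.
The 7-membered ring has only sp³ atoms, so it is not fully conjugated — not aromatic (cycloheptane).
The second 7-membered ring has one sp³ carbon, so it is not fully conjugated — not aromatic (cycloheptatriene).
The 8-membered ring has only sp² ring atoms; a planar conformation would have a fully conjugated π system of 8 electrons. But 8 = 4(2), which is 4n not 4n+2, so it is not aromatic (cyclooctatetraene) — cyclooctatetraene distorts into a non-planar tub to avoid antiaromaticity.
The third 7-membered ring has one sp³ carbon, so it is not fully conjugated — not aromatic (cycloheptatriene).
The 4-membered ring has only sp² ring atoms; a planar conformation would have a fully conjugated π system of 4 electrons. But 4 = 4(1), which is 4n not 4n+2, so it is not aromatic (cyclobutadiene) — cyclobutadiene is antiaromatic and distorts to a rectangle.
None of the rings are aromatic. Total: 0.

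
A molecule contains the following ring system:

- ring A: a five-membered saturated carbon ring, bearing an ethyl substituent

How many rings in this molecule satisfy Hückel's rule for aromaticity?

Ring A has only sp³ atoms, so it is not fully conjugated — not aromatic (cyclopentane).

0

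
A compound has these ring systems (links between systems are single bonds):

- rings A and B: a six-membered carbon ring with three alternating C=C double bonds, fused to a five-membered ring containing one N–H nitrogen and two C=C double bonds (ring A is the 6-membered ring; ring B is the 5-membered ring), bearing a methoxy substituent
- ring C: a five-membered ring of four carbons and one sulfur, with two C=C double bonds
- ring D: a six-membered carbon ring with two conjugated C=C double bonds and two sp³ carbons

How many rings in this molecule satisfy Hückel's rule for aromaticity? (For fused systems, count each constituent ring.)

Rings A and B form a fused bicyclic system (with one N–H) with 9 sp² atoms and 10 π electrons from ring double bonds plus a heteroatom lone pair. 10 = 4(2)+2, so the system is aromatic and both rings count as aromatic (indole).
Ring C has a continuous p-orbital overlap around the ring; 2 ring double bonds (4 π electrons) plus a heteroatom lone pair (2) give 6 π electrons. Since 6 = 4n+2 (n=1), ring C is aromatic (thiophene).
Ring D has two sp³ carbons, so it is not fully conjugated — not aromatic (1,3-cyclohexadiene).
Aromatic: A, B, C. Total: 3.

3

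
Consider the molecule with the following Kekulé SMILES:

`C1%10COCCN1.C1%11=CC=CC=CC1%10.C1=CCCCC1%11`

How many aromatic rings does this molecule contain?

The SMILES encodes a six-membered saturated ring with an oxygen and an N–H nitrogen at positions 1 and 4; a seven-membered carbon ring with three C=C double bonds and one sp³ carbon; a six-membered carbon ring with one C=C double bond.
The 6-membered ring with one oxygen and one N–H (1,4) has only sp³ atoms, so it is not fully conjugated — not aromatic (morpholine).
The 7-membered ring has one sp³ carbon, so it is not fully conjugated — not aromatic (cycloheptatriene).
The 6-membered ring has four sp³ carbons, so it is not fully conjugated — not aromatic (cyclohexene).
None of the rings are aromatic. Total: 0.

0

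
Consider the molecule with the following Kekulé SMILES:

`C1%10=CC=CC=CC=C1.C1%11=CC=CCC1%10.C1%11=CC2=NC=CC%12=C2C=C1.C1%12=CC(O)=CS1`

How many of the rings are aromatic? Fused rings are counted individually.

The SMILES encodes an eight-membered carbon ring with four alternating C=C double bonds; a six-membered carbon ring with two conjugated C=C double bonds and two sp³ carbons; two fused six-membered rings, each with three alternating double bonds; one ring is all carbon and the other has one ring nitrogen; a five-membered ring of four carbons and one sulfur, with two C=C double bonds.
The 8-membered ring has only sp² ring atoms; a planar conformation would have a fully conjugated π system of 8 electrons. But 8 = 4(2), which is 4n not 4n+2, so it is not aromatic (cyclooctatetraene) — cyclooctatetraene distorts into a non-planar tub to avoid antiaromaticity.
The 6-membered ring has two sp³ carbons, so it is not fully conjugated — not aromatic (1,3-cyclohexadiene).
The fused 6/6-membered bicyclic (with one nitrogen) is a single π system with 10 sp² atoms and 10 π electrons from ring double bonds. 10 = 4(2)+2, so the system is aromatic and both rings count as aromatic (quinoline).
The 5-membered ring with one sulfur is fully conjugated (every ring atom contributes a p orbital); 2 ring double bonds (4 π electrons) plus a heteroatom lone pair (2) give 6 π electrons. Since 6 = 4n+2 (n=1), it is aromatic (thiophene).
3 of the 5 rings are aromatic. Total: 3.

3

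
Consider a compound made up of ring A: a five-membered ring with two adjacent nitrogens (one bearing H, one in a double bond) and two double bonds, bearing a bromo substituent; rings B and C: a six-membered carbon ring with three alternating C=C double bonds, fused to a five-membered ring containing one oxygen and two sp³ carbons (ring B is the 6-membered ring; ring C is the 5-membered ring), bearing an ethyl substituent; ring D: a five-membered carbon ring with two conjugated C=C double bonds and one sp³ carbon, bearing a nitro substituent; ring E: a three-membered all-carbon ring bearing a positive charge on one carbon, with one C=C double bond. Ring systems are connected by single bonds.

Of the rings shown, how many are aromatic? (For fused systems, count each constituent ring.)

3

Ring A is fully conjugated (every ring atom contributes a p orbital); 2 ring double bonds (4 π electrons) plus a heteroatom lone pair (2) give 6 π electrons. That satisfies 4n+2 with n=1, so ring A is aromatic (pyrazole).
Ring B is fully conjugated (every ring atom contributes a p orbital); 3 ring double bonds give 6 π electrons. 6 = 4(1)+2, so ring B is aromatic (benzene ring).
Ring C has two sp³ carbons, so it is not fully conjugated — not aromatic (oxolane ring).
Ring D has one sp³ carbon, so it is not fully conjugated — not aromatic (cyclopentadiene).
Ring E is fully conjugated (every ring atom contributes a p orbital); 1 ring double bond (2 π electrons) plus the carbocation's empty p orbital (0, but keeps the ring conjugated) give 2 π electrons. 2 = 4(0)+2, so ring E is aromatic (cyclopropenyl cation).
Aromatic: A, B, E. Total: 3.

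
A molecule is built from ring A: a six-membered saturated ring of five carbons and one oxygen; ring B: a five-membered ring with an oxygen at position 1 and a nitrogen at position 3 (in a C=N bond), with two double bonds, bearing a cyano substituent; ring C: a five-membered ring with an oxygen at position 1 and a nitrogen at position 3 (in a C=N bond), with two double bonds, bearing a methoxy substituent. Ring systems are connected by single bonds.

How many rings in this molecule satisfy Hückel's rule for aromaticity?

2

Ring A has only sp³ atoms, so it is not fully conjugated — not aromatic (tetrahydropyran).
Ring B is planar and fully conjugated; 2 ring double bonds (4 π electrons) plus a heteroatom lone pair (2) give 6 π electrons. 6 = 4(1)+2, so ring B is aromatic (oxazole).
Ring C is fully conjugated (every ring atom contributes a p orbital); 2 ring double bonds (4 π electrons) plus a heteroatom lone pair (2) give 6 π electrons. Since 6 = 4n+2 (n=1), ring C is aromatic (oxazole).
Aromatic: B, C. Total: 2.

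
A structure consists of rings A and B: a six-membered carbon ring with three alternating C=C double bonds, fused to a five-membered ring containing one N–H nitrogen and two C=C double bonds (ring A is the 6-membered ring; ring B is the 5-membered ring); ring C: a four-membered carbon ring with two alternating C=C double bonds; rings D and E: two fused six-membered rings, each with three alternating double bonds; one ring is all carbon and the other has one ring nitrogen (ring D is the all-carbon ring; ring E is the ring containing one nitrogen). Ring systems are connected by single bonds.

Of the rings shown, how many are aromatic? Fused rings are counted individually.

4

Rings A and B form a fused bicyclic system (with one N–H) with 9 sp² atoms and 10 π electrons from ring double bonds plus a heteroatom lone pair. 10 = 4(2)+2, so the system is aromatic and both rings count as aromatic (indole).
Ring C has only sp² ring atoms; a planar conformation would have a fully conjugated π system of 4 electrons. But 4 = 4(1), which is 4n not 4n+2, so ring C is not aromatic (cyclobutadiene) — cyclobutadiene is antiaromatic and distorts to a rectangle.
Rings D and E form a fused bicyclic system (with one nitrogen) with 10 sp² atoms and 10 π electrons from ring double bonds. 10 = 4(2)+2, so the system is aromatic and both rings count as aromatic (quinoline).
Aromatic: A, B, D, E. Total: 4.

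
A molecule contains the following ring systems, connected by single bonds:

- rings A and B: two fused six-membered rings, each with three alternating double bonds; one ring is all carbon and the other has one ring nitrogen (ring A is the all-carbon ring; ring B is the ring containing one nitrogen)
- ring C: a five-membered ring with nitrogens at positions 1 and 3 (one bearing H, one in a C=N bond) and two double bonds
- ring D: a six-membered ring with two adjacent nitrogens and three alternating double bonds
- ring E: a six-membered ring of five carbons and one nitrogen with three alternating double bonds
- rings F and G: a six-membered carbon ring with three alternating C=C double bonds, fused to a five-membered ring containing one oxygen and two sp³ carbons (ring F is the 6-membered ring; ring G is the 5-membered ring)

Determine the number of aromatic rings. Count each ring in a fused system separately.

6

Rings A and B form a fused bicyclic system (with one nitrogen) with 10 sp² atoms and 10 π electrons from ring double bonds. 10 = 4(2)+2, so the system is aromatic and both rings count as aromatic (quinoline).
Ring C has a continuous p-orbital overlap around the ring; 2 ring double bonds (4 π electrons) plus a heteroatom lone pair (2) give 6 π electrons. Since 6 = 4n+2 (n=1), ring C is aromatic (imidazole).
Ring D is planar and fully conjugated; 3 ring double bonds give 6 π electrons. 6 = 4(1)+2, so ring D is aromatic (pyridazine).
Ring E is fully conjugated (every ring atom contributes a p orbital); 3 ring double bonds give 6 π electrons. 6 = 4(1)+2, so ring E is aromatic (pyridine).
Ring F has a continuous p-orbital overlap around the ring; 3 ring double bonds give 6 π electrons. 6 = 4(1)+2, so ring F is aromatic (benzene ring).
Ring G has two sp³ carbons, so it is not fully conjugated — not aromatic (oxolane ring).
Aromatic: A, B, C, D, E, F. Total: 6.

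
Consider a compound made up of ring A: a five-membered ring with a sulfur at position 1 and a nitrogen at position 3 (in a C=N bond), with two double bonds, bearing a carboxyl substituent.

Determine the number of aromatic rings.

Ring A is planar and fully conjugated; 2 ring double bonds (4 π electrons) plus a heteroatom lone pair (2) give 6 π electrons. That satisfies 4n+2 with n=1, so ring A is aromatic (thiazole).

1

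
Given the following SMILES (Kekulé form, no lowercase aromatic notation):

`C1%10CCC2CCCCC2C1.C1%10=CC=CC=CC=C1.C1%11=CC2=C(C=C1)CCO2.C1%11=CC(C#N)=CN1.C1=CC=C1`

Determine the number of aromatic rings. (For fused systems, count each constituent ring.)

2

The SMILES encodes two fused six-membered saturated carbon rings; an eight-membered carbon ring with four alternating C=C double bonds; a six-membered carbon ring with three alternating C=C double bonds, fused to a five-membered ring containing one oxygen and two sp³ carbons; a five-membered ring of four carbons and one nitrogen bearing a hydrogen, with two C=C double bonds; a four-membered carbon ring with two alternating C=C double bonds.
The 6-membered ring has only sp³ atoms, so it is not fully conjugated — not aromatic (cyclohexane ring).
The second 6-membered ring has only sp³ atoms, so it is not fully conjugated — not aromatic (cyclohexane ring).
The 8-membered ring has only sp² ring atoms; a planar conformation would have a fully conjugated π system of 8 electrons. But 8 = 4(2), which is 4n not 4n+2, so it is not aromatic (cyclooctatetraene) — cyclooctatetraene distorts into a non-planar tub to avoid antiaromaticity.
The third 6-membered ring is planar and fully conjugated; 3 ring double bonds give 6 π electrons. That satisfies 4n+2 with n=1, so it is aromatic (benzene ring).
The 5-membered ring with one oxygen has two sp³ carbons, so it is not fully conjugated — not aromatic (oxolane ring).
The 5-membered ring with one N–H is fully conjugated (every ring atom contributes a p orbital); 2 ring double bonds (4 π electrons) plus a heteroatom lone pair (2) give 6 π electrons. 6 = 4(1)+2, so it is aromatic (pyrrole).
The 4-membered ring has only sp² ring atoms; a planar conformation would have a fully conjugated π system of 4 electrons. But 4 = 4(1), which is 4n not 4n+2, so it is not aromatic (cyclobutadiene) — cyclobutadiene is antiaromatic and distorts to a rectangle.
2 of the 7 rings are aromatic. Total: 2.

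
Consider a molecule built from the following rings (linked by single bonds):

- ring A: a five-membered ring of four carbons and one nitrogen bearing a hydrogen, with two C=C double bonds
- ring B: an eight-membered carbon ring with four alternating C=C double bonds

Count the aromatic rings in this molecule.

1

Ring A is planar and fully conjugated; 2 ring double bonds (4 π electrons) plus a heteroatom lone pair (2) give 6 π electrons. 6 = 4(1)+2, so ring A is aromatic (pyrrole).
Ring B has only sp² ring atoms; a planar conformation would have a fully conjugated π system of 8 electrons. But 8 = 4(2), which is 4n not 4n+2, so ring B is not aromatic (cyclooctatetraene) — cyclooctatetraene distorts into a non-planar tub to avoid antiaromaticity.
Aromatic: A. Total: 1.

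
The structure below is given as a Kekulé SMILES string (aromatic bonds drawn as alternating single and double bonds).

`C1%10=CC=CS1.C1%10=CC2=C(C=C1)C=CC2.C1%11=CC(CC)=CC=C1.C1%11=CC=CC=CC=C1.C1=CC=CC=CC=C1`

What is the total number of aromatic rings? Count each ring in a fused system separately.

3

The SMILES encodes a five-membered ring of four carbons and one sulfur, with two C=C double bonds; a six-membered carbon ring with three alternating C=C double bonds, fused to a five-membered carbon ring containing one C=C double bond and one sp³ carbon; a six-membered carbon ring with three alternating C=C double bonds; an eight-membered carbon ring with four alternating C=C double bonds; an eight-membered carbon ring with four alternating C=C double bonds.
The 5-membered ring with one sulfur is fully conjugated (every ring atom contributes a p orbital); 2 ring double bonds (4 π electrons) plus a heteroatom lone pair (2) give 6 π electrons. That satisfies 4n+2 with n=1, so it is aromatic (thiophene).
The 6-membered ring has a continuous p-orbital overlap around the ring; 3 ring double bonds give 6 π electrons. Since 6 = 4n+2 (n=1), it is aromatic (benzene ring).
The 5-membered ring has one sp³ carbon, so it is not fully conjugated — not aromatic (cyclopentene ring).
The second 6-membered ring is fully conjugated (every ring atom contributes a p orbital); 3 ring double bonds give 6 π electrons. 6 = 4(1)+2, so it is aromatic (benzene).
The 8-membered ring has only sp² ring atoms; a planar conformation would have a fully conjugated π system of 8 electrons. But 8 = 4(2), which is 4n not 4n+2, so it is not aromatic (cyclooctatetraene) — cyclooctatetraene distorts into a non-planar tub to avoid antiaromaticity.
The second 8-membered ring has only sp² ring atoms; a planar conformation would have a fully conjugated π system of 8 electrons. But 8 = 4(2), which is 4n not 4n+2, so it is not aromatic (cyclooctatetraene) — cyclooctatetraene distorts into a non-planar tub to avoid antiaromaticity.
3 of the 6 rings are aromatic. Total: 3.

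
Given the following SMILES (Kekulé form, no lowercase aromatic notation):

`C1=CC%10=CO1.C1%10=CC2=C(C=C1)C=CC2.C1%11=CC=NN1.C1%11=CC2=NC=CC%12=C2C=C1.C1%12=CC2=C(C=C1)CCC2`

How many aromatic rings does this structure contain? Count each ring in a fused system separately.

6

The SMILES encodes a five-membered ring of four carbons and one oxygen, with two C=C double bonds; a six-membered carbon ring with three alternating C=C double bonds, fused to a five-membered carbon ring containing one C=C double bond and one sp³ carbon; a five-membered ring with two adjacent nitrogens (one bearing H, one in a double bond) and two double bonds; two fused six-membered rings, each with three alternating double bonds; one ring is all carbon and the other has one ring nitrogen; a six-membered carbon ring with three alternating C=C double bonds, fused to a saturated five-membered carbon ring.
The 5-membered ring with one oxygen has a continuous p-orbital overlap around the ring; 2 ring double bonds (4 π electrons) plus a heteroatom lone pair (2) give 6 π electrons. That satisfies 4n+2 with n=1, so it is aromatic (furan).
The 6-membered ring is planar and fully conjugated; 3 ring double bonds give 6 π electrons. 6 = 4(1)+2, so it is aromatic (benzene ring).
The 5-membered ring has one sp³ carbon, so it is not fully conjugated — not aromatic (cyclopentene ring).
The 5-membered ring with two adjacent nitrogens (one N–H, one =N–) is planar and fully conjugated; 2 ring double bonds (4 π electrons) plus a heteroatom lone pair (2) give 6 π electrons. 6 = 4(1)+2, so it is aromatic (pyrazole).
The fused 6/6-membered bicyclic (with one nitrogen) is a single π system with 10 sp² atoms and 10 π electrons from ring double bonds. 10 = 4(2)+2, so the system is aromatic and both rings count as aromatic (quinoline).
The second 6-membered ring is fully conjugated (every ring atom contributes a p orbital); 3 ring double bonds give 6 π electrons. 6 = 4(1)+2, so it is aromatic (benzene ring).
The second 5-membered ring has three sp³ carbons, so it is not fully conjugated — not aromatic (cyclopentane ring).
6 of the 8 rings are aromatic. Total: 6.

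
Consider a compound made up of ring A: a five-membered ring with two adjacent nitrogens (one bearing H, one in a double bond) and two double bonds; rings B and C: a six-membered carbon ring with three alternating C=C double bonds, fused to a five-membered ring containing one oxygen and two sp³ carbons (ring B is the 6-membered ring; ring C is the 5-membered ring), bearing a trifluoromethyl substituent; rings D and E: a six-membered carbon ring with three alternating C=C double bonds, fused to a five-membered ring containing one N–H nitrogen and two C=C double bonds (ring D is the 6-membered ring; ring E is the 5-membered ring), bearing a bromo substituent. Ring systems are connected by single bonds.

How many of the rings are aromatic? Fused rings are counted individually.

Ring A is planar and fully conjugated; 2 ring double bonds (4 π electrons) plus a heteroatom lone pair (2) give 6 π electrons. That satisfies 4n+2 with n=1, so ring A is aromatic (pyrazole).
Ring B is planar and fully conjugated; 3 ring double bonds give 6 π electrons. That satisfies 4n+2 with n=1, so ring B is aromatic (benzene ring).
Ring C has two sp³ carbons, so it is not fully conjugated — not aromatic (oxolane ring).
Rings D and E form a fused bicyclic system (with one N–H) with 9 sp² atoms and 10 π electrons from ring double bonds plus a heteroatom lone pair. 10 = 4(2)+2, so the system is aromatic and both rings count as aromatic (indole).
Aromatic: A, B, D, E. Total: 4.

4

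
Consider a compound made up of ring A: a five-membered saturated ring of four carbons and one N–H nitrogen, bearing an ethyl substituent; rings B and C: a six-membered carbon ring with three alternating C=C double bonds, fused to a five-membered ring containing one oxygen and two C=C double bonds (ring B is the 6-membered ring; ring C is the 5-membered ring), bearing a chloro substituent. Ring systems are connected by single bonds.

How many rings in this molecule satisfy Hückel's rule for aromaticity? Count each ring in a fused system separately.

2

Ring A has only sp³ atoms, so it is not fully conjugated — not aromatic (pyrrolidine).
Rings B and C form a fused bicyclic system (with one oxygen) with 9 sp² atoms and 10 π electrons from ring double bonds plus a heteroatom lone pair. 10 = 4(2)+2, so the system is aromatic and both rings count as aromatic (benzofuran).
Aromatic: B, C. Total: 2.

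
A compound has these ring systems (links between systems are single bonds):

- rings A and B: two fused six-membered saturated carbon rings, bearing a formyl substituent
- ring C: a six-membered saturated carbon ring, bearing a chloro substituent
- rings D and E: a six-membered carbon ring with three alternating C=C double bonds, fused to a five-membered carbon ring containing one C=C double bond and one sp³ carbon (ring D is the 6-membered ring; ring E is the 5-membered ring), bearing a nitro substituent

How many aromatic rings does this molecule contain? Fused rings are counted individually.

1

Ring A has only sp³ atoms, so it is not fully conjugated — not aromatic (cyclohexane ring).
Ring B has only sp³ atoms, so it is not fully conjugated — not aromatic (cyclohexane ring).
Ring C has only sp³ atoms, so it is not fully conjugated — not aromatic (cyclohexane).
Ring D is planar and fully conjugated; 3 ring double bonds give 6 π electrons. That satisfies 4n+2 with n=1, so ring D is aromatic (benzene ring).
Ring E has one sp³ carbon, so it is not fully conjugated — not aromatic (cyclopentene ring).
Aromatic: D. Total: 1.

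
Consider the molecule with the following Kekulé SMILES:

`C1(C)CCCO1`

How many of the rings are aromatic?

0

The SMILES encodes a five-membered saturated ring of four carbons and one oxygen.
The 5-membered ring with one oxygen has only sp³ atoms, so it is not fully conjugated — not aromatic (tetrahydrofuran).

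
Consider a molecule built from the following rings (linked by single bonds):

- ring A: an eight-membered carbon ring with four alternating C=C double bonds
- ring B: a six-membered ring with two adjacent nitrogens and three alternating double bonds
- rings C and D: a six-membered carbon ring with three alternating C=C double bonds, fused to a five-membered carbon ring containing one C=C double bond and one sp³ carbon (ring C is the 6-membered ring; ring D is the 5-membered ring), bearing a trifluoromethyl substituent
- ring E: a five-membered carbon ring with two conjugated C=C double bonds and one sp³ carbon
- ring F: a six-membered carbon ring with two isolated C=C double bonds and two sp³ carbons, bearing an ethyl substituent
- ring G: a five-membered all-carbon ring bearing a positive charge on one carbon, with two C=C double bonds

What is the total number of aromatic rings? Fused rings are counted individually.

2

Ring A has only sp² ring atoms; a planar conformation would have a fully conjugated π system of 8 electrons. But 8 = 4(2), which is 4n not 4n+2, so ring A is not aromatic (cyclooctatetraene) — cyclooctatetraene distorts into a non-planar tub to avoid antiaromaticity.
Ring B has a continuous p-orbital overlap around the ring; 3 ring double bonds give 6 π electrons. Since 6 = 4n+2 (n=1), ring B is aromatic (pyridazine).
Ring C is planar and fully conjugated; 3 ring double bonds give 6 π electrons. Since 6 = 4n+2 (n=1), ring C is aromatic (benzene ring).
Ring D has one sp³ carbon, so it is not fully conjugated — not aromatic (cyclopentene ring).
Ring E has one sp³ carbon, so it is not fully conjugated — not aromatic (cyclopentadiene).
Ring F has two sp³ carbons, so it is not fully conjugated — not aromatic (1,4-cyclohexadiene).
Ring G has only sp² ring atoms; a planar conformation would have a fully conjugated π system of 4 electrons. But 4 = 4(1), which is 4n not 4n+2, so ring G is not aromatic (cyclopentadienyl cation).
Aromatic: B, C. Total: 2.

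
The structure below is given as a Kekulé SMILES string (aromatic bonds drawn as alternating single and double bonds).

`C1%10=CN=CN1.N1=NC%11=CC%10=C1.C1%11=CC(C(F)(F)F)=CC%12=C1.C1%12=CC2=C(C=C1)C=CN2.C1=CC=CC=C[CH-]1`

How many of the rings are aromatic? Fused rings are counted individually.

5

The SMILES encodes a five-membered ring with nitrogens at positions 1 and 3 (one bearing H, one in a C=N bond) and two double bonds; a six-membered ring with two adjacent nitrogens and three alternating double bonds; a six-membered carbon ring with three alternating C=C double bonds; a six-membered carbon ring with three alternating C=C double bonds, fused to a five-membered ring containing one N–H nitrogen and two C=C double bonds; a seven-membered all-carbon ring bearing a negative charge on one carbon, with three C=C double bonds.
The 5-membered ring with two nitrogens (one N–H, one =N–) is fully conjugated (every ring atom contributes a p orbital); 2 ring double bonds (4 π electrons) plus a heteroatom lone pair (2) give 6 π electrons. Since 6 = 4n+2 (n=1), it is aromatic (imidazole).
The 6-membered ring with two nitrogens (1,2) is planar and fully conjugated; 3 ring double bonds give 6 π electrons. That satisfies 4n+2 with n=1, so it is aromatic (pyridazine).
The 6-membered ring has a continuous p-orbital overlap around the ring; 3 ring double bonds give 6 π electrons. That satisfies 4n+2 with n=1, so it is aromatic (benzene).
The fused 6/5-membered bicyclic (with one N–H) is a single π system with 9 sp² atoms and 10 π electrons from ring double bonds plus a heteroatom lone pair. 10 = 4(2)+2, so the system is aromatic and both rings count as aromatic (indole).
The 7-membered ring has only sp² ring atoms; a planar conformation would have a fully conjugated π system of 8 electrons. But 8 = 4(2), which is 4n not 4n+2, so it is not aromatic (cycloheptatrienyl anion).
5 of the 6 rings are aromatic. Total: 5.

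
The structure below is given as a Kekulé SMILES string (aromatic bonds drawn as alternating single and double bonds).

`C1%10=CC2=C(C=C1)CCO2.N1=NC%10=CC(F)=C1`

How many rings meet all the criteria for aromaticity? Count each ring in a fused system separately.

2

The SMILES encodes a six-membered carbon ring with three alternating C=C double bonds, fused to a five-membered ring containing one oxygen and two sp³ carbons; a six-membered ring with two adjacent nitrogens and three alternating double bonds.
The 6-membered ring is planar and fully conjugated; 3 ring double bonds give 6 π electrons. That satisfies 4n+2 with n=1, so it is aromatic (benzene ring).
The 5-membered ring with one oxygen has two sp³ carbons, so it is not fully conjugated — not aromatic (oxolane ring).
The 6-membered ring with two nitrogens (1,2) is planar and fully conjugated; 3 ring double bonds give 6 π electrons. That satisfies 4n+2 with n=1, so it is aromatic (pyridazine).
2 of the 3 rings are aromatic. Total: 2.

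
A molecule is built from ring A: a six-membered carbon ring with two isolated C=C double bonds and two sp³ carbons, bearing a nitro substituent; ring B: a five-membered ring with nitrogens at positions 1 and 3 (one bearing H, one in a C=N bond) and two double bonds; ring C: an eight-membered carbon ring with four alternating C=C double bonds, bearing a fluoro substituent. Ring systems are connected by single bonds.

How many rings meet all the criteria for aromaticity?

Ring A has two sp³ carbons, so it is not fully conjugated — not aromatic (1,4-cyclohexadiene).
Ring B is fully conjugated (every ring atom contributes a p orbital); 2 ring double bonds (4 π electrons) plus a heteroatom lone pair (2) give 6 π electrons. 6 = 4(1)+2, so ring B is aromatic (imidazole).
Ring C has only sp² ring atoms; a planar conformation would have a fully conjugated π system of 8 electrons. But 8 = 4(2), which is 4n not 4n+2, so ring C is not aromatic (cyclooctatetraene) — cyclooctatetraene distorts into a non-planar tub to avoid antiaromaticity.
Aromatic: B. Total: 1.

1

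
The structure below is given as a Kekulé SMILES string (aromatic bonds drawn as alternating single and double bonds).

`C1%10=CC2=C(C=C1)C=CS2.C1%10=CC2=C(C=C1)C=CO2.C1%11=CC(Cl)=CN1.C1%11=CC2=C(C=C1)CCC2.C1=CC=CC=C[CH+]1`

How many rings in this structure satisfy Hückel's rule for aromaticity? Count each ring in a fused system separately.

7

The SMILES encodes a six-membered carbon ring with three alternating C=C double bonds, fused to a five-membered ring containing one sulfur and two C=C double bonds; a six-membered carbon ring with three alternating C=C double bonds, fused to a five-membered ring containing one oxygen and two C=C double bonds; a five-membered ring of four carbons and one nitrogen bearing a hydrogen, with two C=C double bonds; a six-membered carbon ring with three alternating C=C double bonds, fused to a saturated five-membered carbon ring; a seven-membered all-carbon ring bearing a positive charge on one carbon, with three C=C double bonds.
The fused 6/5-membered bicyclic (with one sulfur) is a single π system with 9 sp² atoms and 10 π electrons from ring double bonds plus a heteroatom lone pair. 10 = 4(2)+2, so the system is aromatic and both rings count as aromatic (benzothiophene).
The fused 6/5-membered bicyclic (with one oxygen) is a single π system with 9 sp² atoms and 10 π electrons from ring double bonds plus a heteroatom lone pair. 10 = 4(2)+2, so the system is aromatic and both rings count as aromatic (benzofuran).
The 5-membered ring with one N–H has a continuous p-orbital overlap around the ring; 2 ring double bonds (4 π electrons) plus a heteroatom lone pair (2) give 6 π electrons. That satisfies 4n+2 with n=1, so it is aromatic (pyrrole).
The 6-membered ring is planar and fully conjugated; 3 ring double bonds give 6 π electrons. That satisfies 4n+2 with n=1, so it is aromatic (benzene ring).
The 5-membered ring has three sp³ carbons, so it is not fully conjugated — not aromatic (cyclopentane ring).
The 7-membered ring is planar and fully conjugated; 3 ring double bonds (6 π electrons) plus the carbocation's empty p orbital (0, but keeps the ring conjugated) give 6 π electrons. 6 = 4(1)+2, so it is aromatic (tropylium cation).
7 of the 8 rings are aromatic. Total: 7.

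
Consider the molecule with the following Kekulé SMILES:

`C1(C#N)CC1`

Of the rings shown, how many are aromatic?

The SMILES encodes a three-membered saturated carbon ring.
The 3-membered ring has only sp³ atoms, so it is not fully conjugated — not aromatic (cyclopropane).

0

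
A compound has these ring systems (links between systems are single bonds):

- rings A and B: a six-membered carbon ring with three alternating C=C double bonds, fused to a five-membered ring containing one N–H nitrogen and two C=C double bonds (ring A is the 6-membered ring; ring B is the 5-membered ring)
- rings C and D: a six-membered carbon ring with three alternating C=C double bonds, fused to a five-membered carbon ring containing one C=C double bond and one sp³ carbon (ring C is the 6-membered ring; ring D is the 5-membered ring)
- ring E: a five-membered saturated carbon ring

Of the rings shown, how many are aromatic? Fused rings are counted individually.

Rings A and B form a fused bicyclic system (with one N–H) with 9 sp² atoms and 10 π electrons from ring double bonds plus a heteroatom lone pair. 10 = 4(2)+2, so the system is aromatic and both rings count as aromatic (indole).
Ring C is fully conjugated (every ring atom contributes a p orbital); 3 ring double bonds give 6 π electrons. Since 6 = 4n+2 (n=1), ring C is aromatic (benzene ring).
Ring D has one sp³ carbon, so it is not fully conjugated — not aromatic (cyclopentene ring).
Ring E has only sp³ atoms, so it is not fully conjugated — not aromatic (cyclopentane).
Aromatic: A, B, C. Total: 3.

3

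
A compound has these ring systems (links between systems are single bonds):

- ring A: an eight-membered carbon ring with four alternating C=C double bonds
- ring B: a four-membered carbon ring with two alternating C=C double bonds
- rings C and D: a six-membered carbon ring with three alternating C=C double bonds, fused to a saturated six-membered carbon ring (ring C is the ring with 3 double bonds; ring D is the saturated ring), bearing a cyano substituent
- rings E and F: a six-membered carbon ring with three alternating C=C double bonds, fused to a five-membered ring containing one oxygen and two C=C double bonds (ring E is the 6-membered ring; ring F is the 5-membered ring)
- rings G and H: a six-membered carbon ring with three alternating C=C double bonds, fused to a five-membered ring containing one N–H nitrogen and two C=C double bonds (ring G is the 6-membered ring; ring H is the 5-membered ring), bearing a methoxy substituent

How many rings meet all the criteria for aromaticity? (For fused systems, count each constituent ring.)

Ring A has only sp² ring atoms; a planar conformation would have a fully conjugated π system of 8 electrons. But 8 = 4(2), which is 4n not 4n+2, so ring A is not aromatic (cyclooctatetraene) — cyclooctatetraene distorts into a non-planar tub to avoid antiaromaticity.
Ring B has only sp² ring atoms; a planar conformation would have a fully conjugated π system of 4 electrons. But 4 = 4(1), which is 4n not 4n+2, so ring B is not aromatic (cyclobutadiene) — cyclobutadiene is antiaromatic and distorts to a rectangle.
Ring C is fully conjugated (every ring atom contributes a p orbital); 3 ring double bonds give 6 π electrons. That satisfies 4n+2 with n=1, so ring C is aromatic (benzene ring).
Ring D has four sp³ carbons, so it is not fully conjugated — not aromatic (cyclohexane ring).
Rings E and F form a fused bicyclic system (with one oxygen) with 9 sp² atoms and 10 π electrons from ring double bonds plus a heteroatom lone pair. 10 = 4(2)+2, so the system is aromatic and both rings count as aromatic (benzofuran).
Rings G and H form a fused bicyclic system (with one N–H) with 9 sp² atoms and 10 π electrons from ring double bonds plus a heteroatom lone pair. 10 = 4(2)+2, so the system is aromatic and both rings count as aromatic (indole).
Aromatic: C, E, F, G, H. Total: 5.

5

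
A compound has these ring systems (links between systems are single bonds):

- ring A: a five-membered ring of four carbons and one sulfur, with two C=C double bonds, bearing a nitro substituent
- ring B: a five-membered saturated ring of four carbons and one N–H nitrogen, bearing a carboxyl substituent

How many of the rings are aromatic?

1

Ring A is planar and fully conjugated; 2 ring double bonds (4 π electrons) plus a heteroatom lone pair (2) give 6 π electrons. That satisfies 4n+2 with n=1, so ring A is aromatic (thiophene).
Ring B has only sp³ atoms, so it is not fully conjugated — not aromatic (pyrrolidine).
Aromatic: A. Total: 1.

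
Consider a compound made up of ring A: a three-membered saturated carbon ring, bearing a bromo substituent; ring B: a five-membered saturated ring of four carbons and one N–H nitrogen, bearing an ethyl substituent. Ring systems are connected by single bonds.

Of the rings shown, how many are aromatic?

0

Ring A has only sp³ atoms, so it is not fully conjugated — not aromatic (cyclopropane).
Ring B has only sp³ atoms, so it is not fully conjugated — not aromatic (pyrrolidine).
No ring is aromatic. Total: 0.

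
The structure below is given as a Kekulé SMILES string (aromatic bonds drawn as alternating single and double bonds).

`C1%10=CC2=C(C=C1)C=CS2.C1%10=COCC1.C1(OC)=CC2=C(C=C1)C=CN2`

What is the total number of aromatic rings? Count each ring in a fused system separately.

The SMILES encodes a six-membered carbon ring with three alternating C=C double bonds, fused to a five-membered ring containing one sulfur and two C=C double bonds; a five-membered ring of four carbons and one oxygen, with one C=C double bond and two sp³ carbons; a six-membered carbon ring with three alternating C=C double bonds, fused to a five-membered ring containing one N–H nitrogen and two C=C double bonds.
The fused 6/5-membered bicyclic (with one sulfur) is a single π system with 9 sp² atoms and 10 π electrons from ring double bonds plus a heteroatom lone pair. 10 = 4(2)+2, so the system is aromatic and both rings count as aromatic (benzothiophene).
The 5-membered ring with one oxygen has two sp³ carbons, so it is not fully conjugated — not aromatic (2,3-dihydrofuran).
The fused 6/5-membered bicyclic (with one N–H) is a single π system with 9 sp² atoms and 10 π electrons from ring double bonds plus a heteroatom lone pair. 10 = 4(2)+2, so the system is aromatic and both rings count as aromatic (indole).
4 of the 5 rings are aromatic. Total: 4.

4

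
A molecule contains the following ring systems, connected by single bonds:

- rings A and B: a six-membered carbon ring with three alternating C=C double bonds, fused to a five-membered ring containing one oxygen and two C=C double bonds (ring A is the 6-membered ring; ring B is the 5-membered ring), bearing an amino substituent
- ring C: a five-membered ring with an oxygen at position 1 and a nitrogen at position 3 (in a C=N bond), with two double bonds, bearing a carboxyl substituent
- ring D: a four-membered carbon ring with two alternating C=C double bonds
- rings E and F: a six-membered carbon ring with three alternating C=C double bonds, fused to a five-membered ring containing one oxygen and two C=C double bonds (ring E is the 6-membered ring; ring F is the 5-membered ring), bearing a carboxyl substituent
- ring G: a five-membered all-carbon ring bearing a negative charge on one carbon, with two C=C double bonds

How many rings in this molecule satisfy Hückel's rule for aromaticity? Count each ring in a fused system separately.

6

Rings A and B form a fused bicyclic system (with one oxygen) with 9 sp² atoms and 10 π electrons from ring double bonds plus a heteroatom lone pair. 10 = 4(2)+2, so the system is aromatic and both rings count as aromatic (benzofuran).
Ring C is planar and fully conjugated; 2 ring double bonds (4 π electrons) plus a heteroatom lone pair (2) give 6 π electrons. That satisfies 4n+2 with n=1, so ring C is aromatic (oxazole).
Ring D has only sp² ring atoms; a planar conformation would have a fully conjugated π system of 4 electrons. But 4 = 4(1), which is 4n not 4n+2, so ring D is not aromatic (cyclobutadiene) — cyclobutadiene is antiaromatic and distorts to a rectangle.
Rings E and F form a fused bicyclic system (with one oxygen) with 9 sp² atoms and 10 π electrons from ring double bonds plus a heteroatom lone pair. 10 = 4(2)+2, so the system is aromatic and both rings count as aromatic (benzofuran).
Ring G is fully conjugated (every ring atom contributes a p orbital); 2 ring double bonds (4 π electrons) plus the carbanion lone pair (2) give 6 π electrons. 6 = 4(1)+2, so ring G is aromatic (cyclopentadienyl anion).
Aromatic: A, B, C, E, F, G. Total: 6.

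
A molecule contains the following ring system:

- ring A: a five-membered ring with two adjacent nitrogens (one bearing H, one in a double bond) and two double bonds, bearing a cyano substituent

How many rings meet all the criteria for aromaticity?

Ring A is fully conjugated (every ring atom contributes a p orbital); 2 ring double bonds (4 π electrons) plus a heteroatom lone pair (2) give 6 π electrons. 6 = 4(1)+2, so ring A is aromatic (pyrazole).

1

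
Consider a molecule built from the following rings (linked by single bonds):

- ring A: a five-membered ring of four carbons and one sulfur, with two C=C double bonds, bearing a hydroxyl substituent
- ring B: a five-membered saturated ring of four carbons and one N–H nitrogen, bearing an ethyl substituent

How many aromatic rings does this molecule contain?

Ring A is planar and fully conjugated; 2 ring double bonds (4 π electrons) plus a heteroatom lone pair (2) give 6 π electrons. 6 = 4(1)+2, so ring A is aromatic (thiophene).
Ring B has only sp³ atoms, so it is not fully conjugated — not aromatic (pyrrolidine).
Aromatic: A. Total: 1.

1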